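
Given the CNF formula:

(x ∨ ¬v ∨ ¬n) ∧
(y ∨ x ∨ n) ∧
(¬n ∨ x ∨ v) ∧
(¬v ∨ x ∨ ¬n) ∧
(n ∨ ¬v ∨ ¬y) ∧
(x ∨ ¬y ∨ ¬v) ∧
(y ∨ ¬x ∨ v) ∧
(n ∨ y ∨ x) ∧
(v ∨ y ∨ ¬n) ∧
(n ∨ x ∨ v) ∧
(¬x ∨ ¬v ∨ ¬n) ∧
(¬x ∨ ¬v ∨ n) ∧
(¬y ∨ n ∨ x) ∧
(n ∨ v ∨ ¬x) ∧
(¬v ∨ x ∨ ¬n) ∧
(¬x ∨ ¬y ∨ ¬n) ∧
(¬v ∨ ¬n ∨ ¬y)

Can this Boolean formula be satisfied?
No

No, the formula is not satisfiable.

No assignment of truth values to the variables can make all 17 clauses true simultaneously.

The formula is UNSAT (unsatisfiable).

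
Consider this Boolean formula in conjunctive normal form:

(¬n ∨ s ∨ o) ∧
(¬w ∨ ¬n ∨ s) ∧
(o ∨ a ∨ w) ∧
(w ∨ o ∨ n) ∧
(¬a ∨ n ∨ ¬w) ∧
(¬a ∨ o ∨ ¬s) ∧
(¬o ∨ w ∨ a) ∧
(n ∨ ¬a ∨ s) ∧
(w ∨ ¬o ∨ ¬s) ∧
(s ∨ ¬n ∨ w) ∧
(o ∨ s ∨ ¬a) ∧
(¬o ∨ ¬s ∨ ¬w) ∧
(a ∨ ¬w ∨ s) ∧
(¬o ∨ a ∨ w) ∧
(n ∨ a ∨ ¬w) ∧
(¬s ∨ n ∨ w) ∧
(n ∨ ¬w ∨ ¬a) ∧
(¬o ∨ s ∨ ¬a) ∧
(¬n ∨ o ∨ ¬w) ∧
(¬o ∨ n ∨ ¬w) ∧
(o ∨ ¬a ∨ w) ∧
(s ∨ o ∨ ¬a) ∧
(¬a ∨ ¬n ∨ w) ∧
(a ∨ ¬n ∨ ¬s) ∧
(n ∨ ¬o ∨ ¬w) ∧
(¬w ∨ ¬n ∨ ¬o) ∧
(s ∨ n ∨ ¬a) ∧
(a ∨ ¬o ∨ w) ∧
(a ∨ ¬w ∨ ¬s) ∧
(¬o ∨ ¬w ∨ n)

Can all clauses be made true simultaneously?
No

No, the formula is not satisfiable.

No assignment of truth values to the variables can make all 30 clauses true simultaneously.

The formula is UNSAT (unsatisfiable).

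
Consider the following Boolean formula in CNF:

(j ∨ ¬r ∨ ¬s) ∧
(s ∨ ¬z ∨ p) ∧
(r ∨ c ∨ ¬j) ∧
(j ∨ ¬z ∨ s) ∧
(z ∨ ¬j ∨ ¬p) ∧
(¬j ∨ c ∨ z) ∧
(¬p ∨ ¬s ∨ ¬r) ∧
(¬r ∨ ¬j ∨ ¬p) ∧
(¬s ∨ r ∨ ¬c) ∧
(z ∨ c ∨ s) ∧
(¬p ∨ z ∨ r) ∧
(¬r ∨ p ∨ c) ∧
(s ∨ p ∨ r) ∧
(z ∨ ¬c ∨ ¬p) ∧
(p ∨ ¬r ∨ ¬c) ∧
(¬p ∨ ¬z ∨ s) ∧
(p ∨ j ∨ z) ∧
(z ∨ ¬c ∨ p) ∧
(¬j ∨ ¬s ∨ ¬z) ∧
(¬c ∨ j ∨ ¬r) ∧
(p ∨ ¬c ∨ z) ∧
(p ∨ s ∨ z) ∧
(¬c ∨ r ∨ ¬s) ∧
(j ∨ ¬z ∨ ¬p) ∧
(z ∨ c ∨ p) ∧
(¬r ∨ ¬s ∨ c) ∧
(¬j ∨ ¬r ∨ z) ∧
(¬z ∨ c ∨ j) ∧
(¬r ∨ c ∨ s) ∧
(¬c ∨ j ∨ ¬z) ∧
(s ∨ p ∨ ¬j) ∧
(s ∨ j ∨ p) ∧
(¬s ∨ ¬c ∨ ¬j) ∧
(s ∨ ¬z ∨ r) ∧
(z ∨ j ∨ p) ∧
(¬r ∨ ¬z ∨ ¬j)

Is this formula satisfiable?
No

No, the formula is not satisfiable.

No assignment of truth values to the variables can make all 36 clauses true simultaneously.

The formula is UNSAT (unsatisfiable).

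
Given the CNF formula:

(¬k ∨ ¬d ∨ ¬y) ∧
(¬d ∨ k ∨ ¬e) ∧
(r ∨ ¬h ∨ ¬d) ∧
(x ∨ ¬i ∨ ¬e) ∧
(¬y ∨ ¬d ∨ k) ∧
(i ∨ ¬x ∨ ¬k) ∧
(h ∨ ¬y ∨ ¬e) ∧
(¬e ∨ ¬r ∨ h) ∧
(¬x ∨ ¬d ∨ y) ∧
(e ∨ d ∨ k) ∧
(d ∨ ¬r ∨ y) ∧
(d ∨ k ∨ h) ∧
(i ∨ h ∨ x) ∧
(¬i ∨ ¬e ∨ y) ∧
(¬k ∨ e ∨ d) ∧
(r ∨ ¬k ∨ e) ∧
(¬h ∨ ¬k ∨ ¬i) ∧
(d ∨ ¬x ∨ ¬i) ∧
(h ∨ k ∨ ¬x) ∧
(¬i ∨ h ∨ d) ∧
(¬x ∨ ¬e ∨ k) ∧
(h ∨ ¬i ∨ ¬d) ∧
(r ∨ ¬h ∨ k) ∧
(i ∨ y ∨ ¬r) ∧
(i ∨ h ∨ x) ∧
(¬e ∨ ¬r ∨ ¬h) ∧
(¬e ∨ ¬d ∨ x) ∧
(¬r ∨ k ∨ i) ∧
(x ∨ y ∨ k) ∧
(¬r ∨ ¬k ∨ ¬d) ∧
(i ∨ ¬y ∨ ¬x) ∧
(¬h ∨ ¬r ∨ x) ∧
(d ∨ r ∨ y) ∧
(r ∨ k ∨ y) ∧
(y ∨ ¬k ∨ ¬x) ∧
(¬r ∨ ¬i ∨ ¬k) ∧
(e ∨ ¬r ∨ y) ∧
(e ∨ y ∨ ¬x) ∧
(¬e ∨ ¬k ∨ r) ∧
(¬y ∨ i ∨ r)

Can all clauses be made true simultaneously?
No

No, the formula is not satisfiable.

No assignment of truth values to the variables can make all 40 clauses true simultaneously.

The formula is UNSAT (unsatisfiable).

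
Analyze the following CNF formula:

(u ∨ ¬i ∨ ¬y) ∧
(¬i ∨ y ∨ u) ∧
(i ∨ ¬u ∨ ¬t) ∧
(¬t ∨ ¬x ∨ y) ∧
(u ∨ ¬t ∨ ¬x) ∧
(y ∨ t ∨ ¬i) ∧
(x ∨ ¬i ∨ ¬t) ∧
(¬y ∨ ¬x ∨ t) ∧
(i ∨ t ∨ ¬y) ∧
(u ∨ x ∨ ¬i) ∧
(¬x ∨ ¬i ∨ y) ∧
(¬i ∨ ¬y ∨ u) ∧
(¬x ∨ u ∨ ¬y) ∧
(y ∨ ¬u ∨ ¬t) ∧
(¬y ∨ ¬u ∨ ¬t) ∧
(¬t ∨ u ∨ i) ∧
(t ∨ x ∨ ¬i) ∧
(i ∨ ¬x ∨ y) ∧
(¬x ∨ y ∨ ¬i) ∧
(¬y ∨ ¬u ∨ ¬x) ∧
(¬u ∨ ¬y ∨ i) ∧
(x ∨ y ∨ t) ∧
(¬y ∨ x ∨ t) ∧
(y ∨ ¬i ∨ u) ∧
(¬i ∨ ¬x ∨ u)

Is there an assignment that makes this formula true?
No

No, the formula is not satisfiable.

No assignment of truth values to the variables can make all 25 clauses true simultaneously.

The formula is UNSAT (unsatisfiable).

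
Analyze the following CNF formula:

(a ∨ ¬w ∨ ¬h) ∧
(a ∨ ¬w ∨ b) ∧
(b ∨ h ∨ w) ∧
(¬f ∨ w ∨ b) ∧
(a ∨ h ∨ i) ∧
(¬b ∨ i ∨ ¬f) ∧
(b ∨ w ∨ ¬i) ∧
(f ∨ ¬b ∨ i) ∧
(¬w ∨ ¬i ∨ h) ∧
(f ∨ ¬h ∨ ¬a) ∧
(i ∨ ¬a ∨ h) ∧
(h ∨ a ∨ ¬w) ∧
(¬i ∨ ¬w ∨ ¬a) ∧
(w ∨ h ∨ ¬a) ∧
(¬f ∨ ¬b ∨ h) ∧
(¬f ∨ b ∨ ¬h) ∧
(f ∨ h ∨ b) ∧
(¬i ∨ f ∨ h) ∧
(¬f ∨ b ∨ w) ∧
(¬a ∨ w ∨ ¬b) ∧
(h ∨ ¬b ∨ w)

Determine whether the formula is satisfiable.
Yes

Yes, the formula is satisfiable.

One satisfying assignment is: a=False, w=False, f=False, b=False, h=True, i=False

Verification: With this assignment, all 21 clauses evaluate to true.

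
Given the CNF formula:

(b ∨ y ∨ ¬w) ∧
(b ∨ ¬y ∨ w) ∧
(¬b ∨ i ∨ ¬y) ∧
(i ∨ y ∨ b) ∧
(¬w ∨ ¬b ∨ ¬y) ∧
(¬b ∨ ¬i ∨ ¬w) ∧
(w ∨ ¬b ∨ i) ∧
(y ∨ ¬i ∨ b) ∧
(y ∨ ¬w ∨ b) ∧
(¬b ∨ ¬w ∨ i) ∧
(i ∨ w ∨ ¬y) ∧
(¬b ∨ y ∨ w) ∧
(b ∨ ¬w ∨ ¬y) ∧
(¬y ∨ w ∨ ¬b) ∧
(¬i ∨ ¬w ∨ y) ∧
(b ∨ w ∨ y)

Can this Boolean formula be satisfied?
No

No, the formula is not satisfiable.

No assignment of truth values to the variables can make all 16 clauses true simultaneously.

The formula is UNSAT (unsatisfiable).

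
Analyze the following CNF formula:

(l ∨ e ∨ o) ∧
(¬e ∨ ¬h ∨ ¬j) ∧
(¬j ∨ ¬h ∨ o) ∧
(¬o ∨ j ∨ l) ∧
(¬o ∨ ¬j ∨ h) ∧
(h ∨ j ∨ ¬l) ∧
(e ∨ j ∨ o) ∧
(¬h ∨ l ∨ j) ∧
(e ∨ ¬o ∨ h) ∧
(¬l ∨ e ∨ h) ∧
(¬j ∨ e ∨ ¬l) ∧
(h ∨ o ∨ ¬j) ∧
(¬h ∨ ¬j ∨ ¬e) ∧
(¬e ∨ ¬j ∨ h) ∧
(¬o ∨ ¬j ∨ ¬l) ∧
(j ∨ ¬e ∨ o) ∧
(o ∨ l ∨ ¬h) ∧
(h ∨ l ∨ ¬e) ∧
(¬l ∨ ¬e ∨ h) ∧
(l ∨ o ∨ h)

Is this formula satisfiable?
Yes

Yes, the formula is satisfiable.

One satisfying assignment is: l=True, o=True, j=False, h=True, e=False

Verification: With this assignment, all 20 clauses evaluate to true.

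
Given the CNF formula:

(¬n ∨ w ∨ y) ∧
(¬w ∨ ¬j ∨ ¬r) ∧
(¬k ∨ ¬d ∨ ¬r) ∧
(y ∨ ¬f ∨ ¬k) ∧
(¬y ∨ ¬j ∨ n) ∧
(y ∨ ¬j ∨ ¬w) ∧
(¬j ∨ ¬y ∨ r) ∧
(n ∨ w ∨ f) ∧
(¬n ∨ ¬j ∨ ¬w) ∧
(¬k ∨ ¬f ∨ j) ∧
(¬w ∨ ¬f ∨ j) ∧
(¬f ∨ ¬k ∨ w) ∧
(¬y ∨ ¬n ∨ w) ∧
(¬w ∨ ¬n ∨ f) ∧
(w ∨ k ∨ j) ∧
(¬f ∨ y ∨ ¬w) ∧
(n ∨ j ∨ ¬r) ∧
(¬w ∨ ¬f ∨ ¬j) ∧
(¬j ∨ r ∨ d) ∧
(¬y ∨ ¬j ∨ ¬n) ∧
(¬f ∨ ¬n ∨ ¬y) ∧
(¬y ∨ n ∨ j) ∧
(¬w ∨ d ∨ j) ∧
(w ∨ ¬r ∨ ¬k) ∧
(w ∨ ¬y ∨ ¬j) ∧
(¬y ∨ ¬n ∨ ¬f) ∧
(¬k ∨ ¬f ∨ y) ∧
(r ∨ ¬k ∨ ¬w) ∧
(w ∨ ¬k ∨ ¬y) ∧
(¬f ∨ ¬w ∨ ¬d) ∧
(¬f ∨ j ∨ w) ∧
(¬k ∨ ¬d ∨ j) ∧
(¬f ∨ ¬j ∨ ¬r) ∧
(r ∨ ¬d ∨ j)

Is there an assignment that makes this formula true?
Yes

Yes, the formula is satisfiable.

One satisfying assignment is: k=False, r=False, w=False, f=True, n=False, d=True, j=True, y=False

Verification: With this assignment, all 34 clauses evaluate to true.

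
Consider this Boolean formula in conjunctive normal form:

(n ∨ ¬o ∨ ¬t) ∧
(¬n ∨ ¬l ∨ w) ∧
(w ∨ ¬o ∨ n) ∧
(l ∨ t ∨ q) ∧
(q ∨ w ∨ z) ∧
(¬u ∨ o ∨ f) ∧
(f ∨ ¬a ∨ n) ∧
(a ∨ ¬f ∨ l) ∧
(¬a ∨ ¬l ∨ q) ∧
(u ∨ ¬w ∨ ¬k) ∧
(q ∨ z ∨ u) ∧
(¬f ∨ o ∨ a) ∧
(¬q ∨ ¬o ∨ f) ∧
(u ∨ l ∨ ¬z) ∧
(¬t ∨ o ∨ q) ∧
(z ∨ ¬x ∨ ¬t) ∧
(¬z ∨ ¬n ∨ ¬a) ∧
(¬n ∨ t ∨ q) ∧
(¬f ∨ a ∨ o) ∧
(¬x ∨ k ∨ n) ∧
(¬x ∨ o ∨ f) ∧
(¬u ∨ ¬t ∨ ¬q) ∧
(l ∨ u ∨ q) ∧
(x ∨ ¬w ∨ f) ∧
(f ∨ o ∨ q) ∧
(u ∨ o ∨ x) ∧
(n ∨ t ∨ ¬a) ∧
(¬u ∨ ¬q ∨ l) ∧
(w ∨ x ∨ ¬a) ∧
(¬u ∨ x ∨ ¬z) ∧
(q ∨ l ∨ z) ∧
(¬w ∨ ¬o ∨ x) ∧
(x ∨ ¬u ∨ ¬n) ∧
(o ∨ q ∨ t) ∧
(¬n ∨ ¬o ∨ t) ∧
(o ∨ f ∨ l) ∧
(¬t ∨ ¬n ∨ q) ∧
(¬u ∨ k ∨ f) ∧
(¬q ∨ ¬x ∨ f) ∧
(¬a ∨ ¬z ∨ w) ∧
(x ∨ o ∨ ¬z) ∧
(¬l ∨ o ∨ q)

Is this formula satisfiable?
Yes

Yes, the formula is satisfiable.

One satisfying assignment is: k=True, l=True, u=True, w=True, f=False, n=False, a=False, q=False, x=True, o=True, t=False, z=False

Verification: With this assignment, all 42 clauses evaluate to true.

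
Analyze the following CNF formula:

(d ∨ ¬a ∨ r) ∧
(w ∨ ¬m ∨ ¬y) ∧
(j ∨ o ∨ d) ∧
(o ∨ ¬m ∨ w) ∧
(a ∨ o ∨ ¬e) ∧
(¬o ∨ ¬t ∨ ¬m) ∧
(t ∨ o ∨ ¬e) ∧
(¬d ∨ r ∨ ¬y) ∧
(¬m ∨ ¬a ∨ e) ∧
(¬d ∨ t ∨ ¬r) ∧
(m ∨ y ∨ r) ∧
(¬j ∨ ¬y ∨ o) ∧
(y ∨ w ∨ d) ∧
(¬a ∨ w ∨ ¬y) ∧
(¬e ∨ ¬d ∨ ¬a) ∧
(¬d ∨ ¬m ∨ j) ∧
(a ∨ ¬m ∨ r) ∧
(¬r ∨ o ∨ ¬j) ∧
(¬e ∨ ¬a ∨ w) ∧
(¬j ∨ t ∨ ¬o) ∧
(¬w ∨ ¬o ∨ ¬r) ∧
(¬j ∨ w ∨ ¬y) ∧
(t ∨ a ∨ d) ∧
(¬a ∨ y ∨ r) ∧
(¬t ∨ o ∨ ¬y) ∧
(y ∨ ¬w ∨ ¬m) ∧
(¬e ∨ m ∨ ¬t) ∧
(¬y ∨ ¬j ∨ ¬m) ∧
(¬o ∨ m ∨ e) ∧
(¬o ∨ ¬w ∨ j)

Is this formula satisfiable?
Yes

Yes, the formula is satisfiable.

One satisfying assignment is: d=True, y=False, m=False, t=True, w=False, o=False, j=False, r=True, e=False, a=False

Verification: With this assignment, all 30 clauses evaluate to true.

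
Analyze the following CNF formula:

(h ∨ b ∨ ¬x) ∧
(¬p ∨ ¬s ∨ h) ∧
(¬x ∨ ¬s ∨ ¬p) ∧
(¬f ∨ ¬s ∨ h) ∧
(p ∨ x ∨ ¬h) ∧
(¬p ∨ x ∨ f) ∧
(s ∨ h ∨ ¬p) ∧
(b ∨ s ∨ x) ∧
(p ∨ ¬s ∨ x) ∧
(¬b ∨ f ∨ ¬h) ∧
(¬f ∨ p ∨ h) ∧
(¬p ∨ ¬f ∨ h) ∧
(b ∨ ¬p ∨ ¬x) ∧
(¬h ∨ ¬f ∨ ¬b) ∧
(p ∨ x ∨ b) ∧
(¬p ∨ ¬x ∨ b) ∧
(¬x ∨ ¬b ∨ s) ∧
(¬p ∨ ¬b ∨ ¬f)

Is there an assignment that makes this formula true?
Yes

Yes, the formula is satisfiable.

One satisfying assignment is: f=False, s=False, x=False, b=True, p=False, h=False

Verification: With this assignment, all 18 clauses evaluate to true.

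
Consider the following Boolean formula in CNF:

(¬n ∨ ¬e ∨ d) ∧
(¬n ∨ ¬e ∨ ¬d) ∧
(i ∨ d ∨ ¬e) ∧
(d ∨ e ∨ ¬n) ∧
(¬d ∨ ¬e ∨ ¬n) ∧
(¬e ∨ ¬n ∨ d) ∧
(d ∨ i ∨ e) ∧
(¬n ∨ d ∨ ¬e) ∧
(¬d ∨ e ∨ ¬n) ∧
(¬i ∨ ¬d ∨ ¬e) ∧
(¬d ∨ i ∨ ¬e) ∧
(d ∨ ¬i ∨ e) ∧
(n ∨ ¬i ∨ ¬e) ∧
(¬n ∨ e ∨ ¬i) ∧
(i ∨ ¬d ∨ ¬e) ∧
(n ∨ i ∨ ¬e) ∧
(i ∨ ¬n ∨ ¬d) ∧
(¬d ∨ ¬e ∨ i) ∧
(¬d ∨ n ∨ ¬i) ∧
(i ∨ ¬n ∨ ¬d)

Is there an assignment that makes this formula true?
Yes

Yes, the formula is satisfiable.

One satisfying assignment is: n=False, e=False, d=True, i=False

Verification: With this assignment, all 20 clauses evaluate to true.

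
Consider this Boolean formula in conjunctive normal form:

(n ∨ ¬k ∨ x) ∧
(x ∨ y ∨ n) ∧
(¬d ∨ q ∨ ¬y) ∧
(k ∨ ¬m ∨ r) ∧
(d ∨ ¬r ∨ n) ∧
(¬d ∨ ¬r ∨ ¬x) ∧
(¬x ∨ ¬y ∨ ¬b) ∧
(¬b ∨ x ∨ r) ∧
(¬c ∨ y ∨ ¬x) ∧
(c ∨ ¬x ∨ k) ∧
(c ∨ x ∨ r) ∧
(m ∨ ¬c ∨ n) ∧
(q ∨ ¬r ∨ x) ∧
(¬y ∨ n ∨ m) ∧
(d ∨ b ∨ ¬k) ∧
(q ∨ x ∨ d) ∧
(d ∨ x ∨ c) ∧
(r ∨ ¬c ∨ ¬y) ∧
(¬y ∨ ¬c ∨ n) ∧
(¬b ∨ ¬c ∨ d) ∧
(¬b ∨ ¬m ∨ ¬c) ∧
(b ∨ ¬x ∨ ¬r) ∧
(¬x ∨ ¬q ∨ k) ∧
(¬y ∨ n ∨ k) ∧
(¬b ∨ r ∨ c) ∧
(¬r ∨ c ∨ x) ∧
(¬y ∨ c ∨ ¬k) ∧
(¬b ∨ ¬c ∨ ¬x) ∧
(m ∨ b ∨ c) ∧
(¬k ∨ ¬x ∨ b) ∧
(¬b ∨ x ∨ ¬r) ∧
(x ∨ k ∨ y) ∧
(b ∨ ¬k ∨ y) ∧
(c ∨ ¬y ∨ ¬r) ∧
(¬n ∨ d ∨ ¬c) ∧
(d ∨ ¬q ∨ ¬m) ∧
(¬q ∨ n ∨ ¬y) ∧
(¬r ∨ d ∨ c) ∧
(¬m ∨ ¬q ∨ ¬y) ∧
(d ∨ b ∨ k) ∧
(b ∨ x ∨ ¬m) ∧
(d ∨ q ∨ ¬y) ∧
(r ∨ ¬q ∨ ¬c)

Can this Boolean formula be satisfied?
Yes

Yes, the formula is satisfiable.

One satisfying assignment is: x=False, n=True, m=False, y=True, d=True, r=True, k=False, b=False, q=True, c=True

Verification: With this assignment, all 43 clauses evaluate to true.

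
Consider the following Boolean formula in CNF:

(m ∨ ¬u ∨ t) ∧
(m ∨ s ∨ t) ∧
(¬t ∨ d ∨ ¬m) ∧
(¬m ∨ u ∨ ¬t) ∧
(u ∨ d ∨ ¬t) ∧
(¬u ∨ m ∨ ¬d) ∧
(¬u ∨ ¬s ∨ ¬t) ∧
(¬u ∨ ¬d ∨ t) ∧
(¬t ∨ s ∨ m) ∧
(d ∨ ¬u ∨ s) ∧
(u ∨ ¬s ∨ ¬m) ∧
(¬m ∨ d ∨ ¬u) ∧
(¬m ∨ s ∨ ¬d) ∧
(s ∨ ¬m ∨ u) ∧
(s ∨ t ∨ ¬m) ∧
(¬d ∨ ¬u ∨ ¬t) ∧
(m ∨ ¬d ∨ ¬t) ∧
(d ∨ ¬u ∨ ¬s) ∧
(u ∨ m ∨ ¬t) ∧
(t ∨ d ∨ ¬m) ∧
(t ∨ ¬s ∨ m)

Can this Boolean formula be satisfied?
No

No, the formula is not satisfiable.

No assignment of truth values to the variables can make all 21 clauses true simultaneously.

The formula is UNSAT (unsatisfiable).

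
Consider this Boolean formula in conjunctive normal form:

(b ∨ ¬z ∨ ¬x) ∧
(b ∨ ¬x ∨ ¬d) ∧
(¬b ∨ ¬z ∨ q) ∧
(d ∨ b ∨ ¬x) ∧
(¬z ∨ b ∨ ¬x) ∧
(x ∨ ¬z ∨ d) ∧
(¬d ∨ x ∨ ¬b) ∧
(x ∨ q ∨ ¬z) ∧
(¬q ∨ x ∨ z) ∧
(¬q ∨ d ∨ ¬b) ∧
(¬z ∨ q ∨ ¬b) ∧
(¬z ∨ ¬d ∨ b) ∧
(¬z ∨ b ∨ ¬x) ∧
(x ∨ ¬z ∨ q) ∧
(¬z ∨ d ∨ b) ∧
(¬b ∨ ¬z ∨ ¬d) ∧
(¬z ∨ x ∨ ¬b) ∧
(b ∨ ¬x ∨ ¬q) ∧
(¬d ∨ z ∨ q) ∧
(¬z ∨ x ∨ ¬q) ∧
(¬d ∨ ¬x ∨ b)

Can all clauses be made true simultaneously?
Yes

Yes, the formula is satisfiable.

One satisfying assignment is: q=False, x=False, b=False, z=False, d=False

Verification: With this assignment, all 21 clauses evaluate to true.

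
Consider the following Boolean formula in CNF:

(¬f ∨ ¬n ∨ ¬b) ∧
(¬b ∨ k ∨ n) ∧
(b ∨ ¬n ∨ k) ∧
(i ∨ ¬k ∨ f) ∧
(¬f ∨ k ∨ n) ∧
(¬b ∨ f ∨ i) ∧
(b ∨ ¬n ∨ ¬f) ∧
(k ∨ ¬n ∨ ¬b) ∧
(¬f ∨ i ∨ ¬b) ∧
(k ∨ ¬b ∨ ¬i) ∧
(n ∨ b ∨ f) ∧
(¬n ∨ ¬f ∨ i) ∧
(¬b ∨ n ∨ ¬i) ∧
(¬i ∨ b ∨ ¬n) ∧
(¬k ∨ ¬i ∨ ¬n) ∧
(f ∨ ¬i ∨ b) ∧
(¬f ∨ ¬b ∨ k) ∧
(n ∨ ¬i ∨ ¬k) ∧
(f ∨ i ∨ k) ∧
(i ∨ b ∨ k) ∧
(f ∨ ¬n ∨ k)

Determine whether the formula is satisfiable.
Yes

Yes, the formula is satisfiable.

One satisfying assignment is: k=True, f=True, n=False, b=False, i=False

Verification: With this assignment, all 21 clauses evaluate to true.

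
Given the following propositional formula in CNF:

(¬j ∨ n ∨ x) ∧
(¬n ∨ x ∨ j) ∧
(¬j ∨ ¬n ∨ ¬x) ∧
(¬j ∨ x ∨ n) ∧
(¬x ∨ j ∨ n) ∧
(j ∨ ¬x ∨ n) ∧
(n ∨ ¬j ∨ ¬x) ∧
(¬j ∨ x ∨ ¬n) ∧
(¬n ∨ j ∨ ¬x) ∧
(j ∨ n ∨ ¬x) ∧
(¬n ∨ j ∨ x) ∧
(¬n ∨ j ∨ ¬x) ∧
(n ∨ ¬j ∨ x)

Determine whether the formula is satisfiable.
Yes

Yes, the formula is satisfiable.

One satisfying assignment is: n=False, j=False, x=False

Verification: With this assignment, all 13 clauses evaluate to true.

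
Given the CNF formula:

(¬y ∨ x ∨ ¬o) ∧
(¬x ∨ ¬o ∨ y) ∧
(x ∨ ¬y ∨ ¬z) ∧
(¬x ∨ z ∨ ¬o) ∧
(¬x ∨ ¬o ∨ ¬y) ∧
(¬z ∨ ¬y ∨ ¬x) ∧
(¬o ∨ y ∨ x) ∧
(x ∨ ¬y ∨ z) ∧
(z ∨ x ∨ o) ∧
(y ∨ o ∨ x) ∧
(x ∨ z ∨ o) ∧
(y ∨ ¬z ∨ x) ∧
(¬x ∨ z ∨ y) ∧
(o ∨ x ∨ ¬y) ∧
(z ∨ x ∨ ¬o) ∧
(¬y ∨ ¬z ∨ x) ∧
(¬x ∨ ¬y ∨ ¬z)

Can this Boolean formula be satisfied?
Yes

Yes, the formula is satisfiable.

One satisfying assignment is: z=False, o=False, y=True, x=True

Verification: With this assignment, all 17 clauses evaluate to true.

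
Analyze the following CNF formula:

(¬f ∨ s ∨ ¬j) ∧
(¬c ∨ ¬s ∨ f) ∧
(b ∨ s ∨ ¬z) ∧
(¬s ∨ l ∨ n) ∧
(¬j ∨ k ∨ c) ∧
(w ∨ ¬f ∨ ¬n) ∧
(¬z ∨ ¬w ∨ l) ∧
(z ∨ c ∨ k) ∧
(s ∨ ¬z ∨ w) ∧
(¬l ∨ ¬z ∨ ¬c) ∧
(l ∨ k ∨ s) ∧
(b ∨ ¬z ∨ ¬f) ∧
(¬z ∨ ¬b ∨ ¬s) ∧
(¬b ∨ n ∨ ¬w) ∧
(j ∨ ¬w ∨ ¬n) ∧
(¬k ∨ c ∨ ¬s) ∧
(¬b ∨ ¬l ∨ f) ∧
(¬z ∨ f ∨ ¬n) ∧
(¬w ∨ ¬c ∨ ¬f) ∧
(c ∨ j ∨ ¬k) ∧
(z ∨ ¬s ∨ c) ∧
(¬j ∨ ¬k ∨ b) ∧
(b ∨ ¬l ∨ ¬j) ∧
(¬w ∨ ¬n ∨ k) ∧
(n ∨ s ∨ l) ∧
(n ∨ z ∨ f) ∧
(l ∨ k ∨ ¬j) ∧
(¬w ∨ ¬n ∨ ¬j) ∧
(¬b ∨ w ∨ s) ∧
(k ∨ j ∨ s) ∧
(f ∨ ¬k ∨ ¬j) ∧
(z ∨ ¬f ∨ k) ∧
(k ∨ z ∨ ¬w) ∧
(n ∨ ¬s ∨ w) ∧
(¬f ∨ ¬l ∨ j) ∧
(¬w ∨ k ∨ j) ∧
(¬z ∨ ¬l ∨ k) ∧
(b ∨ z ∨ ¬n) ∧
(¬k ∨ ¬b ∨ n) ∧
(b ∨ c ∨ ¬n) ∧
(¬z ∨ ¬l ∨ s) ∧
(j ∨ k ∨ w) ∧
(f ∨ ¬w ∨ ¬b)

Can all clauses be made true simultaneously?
No

No, the formula is not satisfiable.

No assignment of truth values to the variables can make all 43 clauses true simultaneously.

The formula is UNSAT (unsatisfiable).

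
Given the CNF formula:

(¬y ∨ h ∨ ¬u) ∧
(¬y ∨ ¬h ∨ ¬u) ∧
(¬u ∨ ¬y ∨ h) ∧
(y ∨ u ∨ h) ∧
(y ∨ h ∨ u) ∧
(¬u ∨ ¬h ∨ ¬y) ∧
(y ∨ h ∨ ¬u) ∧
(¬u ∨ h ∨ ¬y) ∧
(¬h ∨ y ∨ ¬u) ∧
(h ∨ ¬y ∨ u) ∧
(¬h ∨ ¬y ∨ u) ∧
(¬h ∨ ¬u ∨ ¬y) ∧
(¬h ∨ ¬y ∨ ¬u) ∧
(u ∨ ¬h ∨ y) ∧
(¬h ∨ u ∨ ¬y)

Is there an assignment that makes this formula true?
No

No, the formula is not satisfiable.

No assignment of truth values to the variables can make all 15 clauses true simultaneously.

The formula is UNSAT (unsatisfiable).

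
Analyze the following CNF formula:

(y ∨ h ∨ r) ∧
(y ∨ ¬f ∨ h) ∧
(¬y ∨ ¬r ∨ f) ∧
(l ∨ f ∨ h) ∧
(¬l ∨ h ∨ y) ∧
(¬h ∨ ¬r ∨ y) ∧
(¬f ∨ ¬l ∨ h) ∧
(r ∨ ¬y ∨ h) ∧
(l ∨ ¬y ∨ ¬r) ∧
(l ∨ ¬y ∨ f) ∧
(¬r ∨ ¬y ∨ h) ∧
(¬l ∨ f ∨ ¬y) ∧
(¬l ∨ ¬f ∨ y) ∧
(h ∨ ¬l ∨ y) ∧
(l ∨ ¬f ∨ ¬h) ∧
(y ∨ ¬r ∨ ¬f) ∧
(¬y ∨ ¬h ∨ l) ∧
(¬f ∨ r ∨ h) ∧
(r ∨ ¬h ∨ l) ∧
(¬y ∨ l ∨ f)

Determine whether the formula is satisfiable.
Yes

Yes, the formula is satisfiable.

One satisfying assignment is: l=True, h=True, f=True, y=True, r=True

Verification: With this assignment, all 20 clauses evaluate to true.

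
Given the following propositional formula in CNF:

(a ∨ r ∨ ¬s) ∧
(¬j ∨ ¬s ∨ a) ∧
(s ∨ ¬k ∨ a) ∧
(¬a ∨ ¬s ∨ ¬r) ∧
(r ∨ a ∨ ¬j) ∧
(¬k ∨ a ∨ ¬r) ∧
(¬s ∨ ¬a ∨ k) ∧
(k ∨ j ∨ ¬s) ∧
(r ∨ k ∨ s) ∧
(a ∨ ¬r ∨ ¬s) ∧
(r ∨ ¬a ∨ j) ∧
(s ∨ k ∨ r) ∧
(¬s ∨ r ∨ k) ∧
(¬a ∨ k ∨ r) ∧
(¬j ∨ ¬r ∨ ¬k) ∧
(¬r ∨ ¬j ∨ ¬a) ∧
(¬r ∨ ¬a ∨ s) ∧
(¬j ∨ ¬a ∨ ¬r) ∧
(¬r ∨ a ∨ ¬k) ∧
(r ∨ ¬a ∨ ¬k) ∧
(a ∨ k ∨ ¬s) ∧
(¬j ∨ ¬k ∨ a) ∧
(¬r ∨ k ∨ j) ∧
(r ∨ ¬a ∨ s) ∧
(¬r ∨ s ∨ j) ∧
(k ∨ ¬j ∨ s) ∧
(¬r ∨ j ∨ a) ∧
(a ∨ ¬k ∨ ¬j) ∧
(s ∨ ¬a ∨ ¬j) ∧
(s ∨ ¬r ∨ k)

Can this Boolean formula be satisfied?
No

No, the formula is not satisfiable.

No assignment of truth values to the variables can make all 30 clauses true simultaneously.

The formula is UNSAT (unsatisfiable).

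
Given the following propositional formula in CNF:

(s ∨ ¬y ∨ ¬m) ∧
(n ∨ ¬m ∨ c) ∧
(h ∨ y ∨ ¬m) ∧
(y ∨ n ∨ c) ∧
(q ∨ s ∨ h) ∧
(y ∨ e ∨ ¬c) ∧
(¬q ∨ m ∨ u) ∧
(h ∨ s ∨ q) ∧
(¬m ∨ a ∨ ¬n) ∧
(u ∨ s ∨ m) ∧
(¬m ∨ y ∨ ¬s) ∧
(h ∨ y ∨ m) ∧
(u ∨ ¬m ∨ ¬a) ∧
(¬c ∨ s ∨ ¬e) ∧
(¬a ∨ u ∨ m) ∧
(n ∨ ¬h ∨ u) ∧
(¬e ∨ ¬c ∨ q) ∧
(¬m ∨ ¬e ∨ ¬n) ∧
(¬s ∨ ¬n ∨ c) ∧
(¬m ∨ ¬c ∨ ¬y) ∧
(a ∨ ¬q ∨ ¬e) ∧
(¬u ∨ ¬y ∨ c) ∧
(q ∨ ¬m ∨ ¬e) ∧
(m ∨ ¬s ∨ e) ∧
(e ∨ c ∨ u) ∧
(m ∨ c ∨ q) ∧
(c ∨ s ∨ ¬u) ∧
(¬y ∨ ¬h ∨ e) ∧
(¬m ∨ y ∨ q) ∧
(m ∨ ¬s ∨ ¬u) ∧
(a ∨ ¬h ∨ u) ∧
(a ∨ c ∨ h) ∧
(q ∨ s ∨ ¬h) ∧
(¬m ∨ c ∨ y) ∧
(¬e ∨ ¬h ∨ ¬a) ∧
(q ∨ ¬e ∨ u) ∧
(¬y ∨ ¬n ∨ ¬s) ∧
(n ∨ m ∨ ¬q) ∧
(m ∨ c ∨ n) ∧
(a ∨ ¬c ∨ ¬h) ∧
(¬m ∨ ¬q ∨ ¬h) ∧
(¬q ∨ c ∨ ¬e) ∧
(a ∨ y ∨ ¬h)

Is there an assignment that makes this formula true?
Yes

Yes, the formula is satisfiable.

One satisfying assignment is: s=False, q=True, m=False, y=True, h=False, a=False, e=False, u=True, n=True, c=True

Verification: With this assignment, all 43 clauses evaluate to true.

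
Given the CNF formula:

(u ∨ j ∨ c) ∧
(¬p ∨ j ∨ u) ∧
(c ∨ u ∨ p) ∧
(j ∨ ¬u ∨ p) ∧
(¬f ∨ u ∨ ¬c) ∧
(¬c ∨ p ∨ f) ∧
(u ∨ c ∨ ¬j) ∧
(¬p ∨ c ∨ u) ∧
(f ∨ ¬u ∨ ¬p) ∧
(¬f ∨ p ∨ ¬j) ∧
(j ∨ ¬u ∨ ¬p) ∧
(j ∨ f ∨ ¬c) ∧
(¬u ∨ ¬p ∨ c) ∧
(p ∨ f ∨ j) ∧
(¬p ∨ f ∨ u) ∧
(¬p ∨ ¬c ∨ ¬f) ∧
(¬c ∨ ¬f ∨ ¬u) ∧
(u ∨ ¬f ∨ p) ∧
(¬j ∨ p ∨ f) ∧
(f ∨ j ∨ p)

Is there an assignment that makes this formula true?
No

No, the formula is not satisfiable.

No assignment of truth values to the variables can make all 20 clauses true simultaneously.

The formula is UNSAT (unsatisfiable).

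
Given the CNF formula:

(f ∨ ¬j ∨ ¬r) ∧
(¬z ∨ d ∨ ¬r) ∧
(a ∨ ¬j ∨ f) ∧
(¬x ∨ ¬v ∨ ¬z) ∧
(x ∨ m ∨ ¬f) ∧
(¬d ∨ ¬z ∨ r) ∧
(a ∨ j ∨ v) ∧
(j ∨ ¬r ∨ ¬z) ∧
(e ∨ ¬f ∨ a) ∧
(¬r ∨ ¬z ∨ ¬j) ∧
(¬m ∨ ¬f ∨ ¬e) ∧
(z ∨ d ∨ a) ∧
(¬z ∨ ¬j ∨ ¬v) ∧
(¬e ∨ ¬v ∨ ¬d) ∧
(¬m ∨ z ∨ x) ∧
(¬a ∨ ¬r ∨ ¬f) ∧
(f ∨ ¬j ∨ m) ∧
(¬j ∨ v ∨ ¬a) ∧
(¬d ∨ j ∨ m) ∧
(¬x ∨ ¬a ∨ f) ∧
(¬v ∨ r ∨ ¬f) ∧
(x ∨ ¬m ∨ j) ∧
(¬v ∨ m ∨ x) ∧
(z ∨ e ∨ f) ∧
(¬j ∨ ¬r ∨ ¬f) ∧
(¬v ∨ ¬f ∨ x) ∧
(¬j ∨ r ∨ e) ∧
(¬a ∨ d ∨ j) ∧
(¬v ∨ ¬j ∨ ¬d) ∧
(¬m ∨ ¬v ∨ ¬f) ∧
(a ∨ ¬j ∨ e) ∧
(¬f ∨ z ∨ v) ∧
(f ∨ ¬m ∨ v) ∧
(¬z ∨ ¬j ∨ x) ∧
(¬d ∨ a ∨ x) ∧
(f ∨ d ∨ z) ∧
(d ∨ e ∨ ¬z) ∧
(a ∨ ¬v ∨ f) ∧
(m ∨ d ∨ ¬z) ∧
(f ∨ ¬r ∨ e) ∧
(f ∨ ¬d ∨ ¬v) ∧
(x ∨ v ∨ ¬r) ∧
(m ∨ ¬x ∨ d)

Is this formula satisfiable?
No

No, the formula is not satisfiable.

No assignment of truth values to the variables can make all 43 clauses true simultaneously.

The formula is UNSAT (unsatisfiable).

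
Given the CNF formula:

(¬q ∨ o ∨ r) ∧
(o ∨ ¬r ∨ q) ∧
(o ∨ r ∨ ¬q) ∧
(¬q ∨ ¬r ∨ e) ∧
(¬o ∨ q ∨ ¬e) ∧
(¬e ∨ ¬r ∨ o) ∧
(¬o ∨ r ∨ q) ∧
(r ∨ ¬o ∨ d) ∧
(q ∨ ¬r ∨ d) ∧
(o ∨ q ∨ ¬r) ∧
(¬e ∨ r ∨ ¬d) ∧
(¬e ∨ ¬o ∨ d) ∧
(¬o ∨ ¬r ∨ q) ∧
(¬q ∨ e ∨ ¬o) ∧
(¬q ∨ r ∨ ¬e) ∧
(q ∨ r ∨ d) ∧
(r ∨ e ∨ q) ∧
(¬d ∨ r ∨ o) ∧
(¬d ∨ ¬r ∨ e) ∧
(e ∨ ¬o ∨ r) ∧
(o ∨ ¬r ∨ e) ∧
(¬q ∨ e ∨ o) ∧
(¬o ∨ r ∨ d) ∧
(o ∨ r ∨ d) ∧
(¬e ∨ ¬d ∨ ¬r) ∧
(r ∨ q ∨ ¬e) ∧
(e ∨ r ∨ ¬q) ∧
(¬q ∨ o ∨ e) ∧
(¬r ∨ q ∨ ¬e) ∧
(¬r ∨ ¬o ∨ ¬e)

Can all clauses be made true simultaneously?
No

No, the formula is not satisfiable.

No assignment of truth values to the variables can make all 30 clauses true simultaneously.

The formula is UNSAT (unsatisfiable).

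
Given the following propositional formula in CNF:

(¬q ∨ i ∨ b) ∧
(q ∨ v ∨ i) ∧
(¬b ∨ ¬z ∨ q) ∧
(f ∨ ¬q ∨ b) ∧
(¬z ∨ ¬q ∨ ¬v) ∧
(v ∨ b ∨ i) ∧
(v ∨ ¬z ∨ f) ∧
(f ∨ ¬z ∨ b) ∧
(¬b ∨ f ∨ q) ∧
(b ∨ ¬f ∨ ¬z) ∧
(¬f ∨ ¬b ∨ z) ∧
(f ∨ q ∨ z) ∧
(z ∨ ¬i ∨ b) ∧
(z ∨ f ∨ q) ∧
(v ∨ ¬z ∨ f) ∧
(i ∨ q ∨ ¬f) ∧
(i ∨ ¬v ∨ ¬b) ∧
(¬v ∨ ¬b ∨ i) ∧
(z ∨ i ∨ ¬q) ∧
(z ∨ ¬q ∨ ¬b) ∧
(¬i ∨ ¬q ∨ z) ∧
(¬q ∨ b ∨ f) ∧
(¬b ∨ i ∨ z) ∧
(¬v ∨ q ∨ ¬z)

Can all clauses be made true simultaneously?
Yes

Yes, the formula is satisfiable.

One satisfying assignment is: v=False, i=True, z=True, q=True, b=True, f=True

Verification: With this assignment, all 24 clauses evaluate to true.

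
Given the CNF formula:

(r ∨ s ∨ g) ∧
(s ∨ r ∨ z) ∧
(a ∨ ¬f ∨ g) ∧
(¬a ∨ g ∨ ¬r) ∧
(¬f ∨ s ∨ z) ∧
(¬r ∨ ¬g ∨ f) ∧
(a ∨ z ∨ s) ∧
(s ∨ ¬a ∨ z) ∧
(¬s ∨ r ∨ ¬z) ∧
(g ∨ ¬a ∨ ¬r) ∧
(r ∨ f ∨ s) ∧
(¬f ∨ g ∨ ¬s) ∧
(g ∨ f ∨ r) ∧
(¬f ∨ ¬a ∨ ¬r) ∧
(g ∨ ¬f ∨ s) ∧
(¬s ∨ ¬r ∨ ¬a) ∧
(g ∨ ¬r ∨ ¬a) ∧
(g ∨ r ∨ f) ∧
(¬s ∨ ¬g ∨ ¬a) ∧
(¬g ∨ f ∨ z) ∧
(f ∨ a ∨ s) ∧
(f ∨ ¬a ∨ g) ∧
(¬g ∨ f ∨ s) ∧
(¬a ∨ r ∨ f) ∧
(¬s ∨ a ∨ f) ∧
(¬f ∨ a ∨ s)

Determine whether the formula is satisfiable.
Yes

Yes, the formula is satisfiable.

One satisfying assignment is: f=True, s=True, r=True, z=False, a=False, g=True

Verification: With this assignment, all 26 clauses evaluate to true.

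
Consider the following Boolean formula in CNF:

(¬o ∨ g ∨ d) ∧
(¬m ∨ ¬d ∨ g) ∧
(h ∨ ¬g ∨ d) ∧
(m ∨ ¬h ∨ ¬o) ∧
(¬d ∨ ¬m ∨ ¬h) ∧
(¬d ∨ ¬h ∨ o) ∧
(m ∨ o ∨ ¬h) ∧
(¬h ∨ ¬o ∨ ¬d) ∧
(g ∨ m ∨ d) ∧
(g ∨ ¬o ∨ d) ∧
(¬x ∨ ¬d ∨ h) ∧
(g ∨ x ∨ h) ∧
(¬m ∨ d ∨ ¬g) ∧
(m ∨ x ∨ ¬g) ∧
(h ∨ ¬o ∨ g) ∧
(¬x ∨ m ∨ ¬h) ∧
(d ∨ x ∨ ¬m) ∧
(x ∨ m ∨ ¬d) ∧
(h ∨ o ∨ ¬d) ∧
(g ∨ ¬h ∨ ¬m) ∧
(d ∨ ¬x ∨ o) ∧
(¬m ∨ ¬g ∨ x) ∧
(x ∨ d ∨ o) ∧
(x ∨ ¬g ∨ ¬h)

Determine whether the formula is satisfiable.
No

No, the formula is not satisfiable.

No assignment of truth values to the variables can make all 24 clauses true simultaneously.

The formula is UNSAT (unsatisfiable).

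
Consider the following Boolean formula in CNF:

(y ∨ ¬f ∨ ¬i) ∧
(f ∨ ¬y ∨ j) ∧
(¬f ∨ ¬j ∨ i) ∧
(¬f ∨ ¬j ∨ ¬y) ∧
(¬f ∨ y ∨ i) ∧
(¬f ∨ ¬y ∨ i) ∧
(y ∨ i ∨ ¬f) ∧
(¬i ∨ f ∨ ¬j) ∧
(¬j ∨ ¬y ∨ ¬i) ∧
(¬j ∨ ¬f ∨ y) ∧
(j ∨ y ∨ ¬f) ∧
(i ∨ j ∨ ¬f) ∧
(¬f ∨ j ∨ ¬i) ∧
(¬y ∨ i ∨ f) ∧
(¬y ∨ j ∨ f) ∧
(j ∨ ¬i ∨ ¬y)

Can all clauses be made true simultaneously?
Yes

Yes, the formula is satisfiable.

One satisfying assignment is: f=False, y=False, j=False, i=False

Verification: With this assignment, all 16 clauses evaluate to true.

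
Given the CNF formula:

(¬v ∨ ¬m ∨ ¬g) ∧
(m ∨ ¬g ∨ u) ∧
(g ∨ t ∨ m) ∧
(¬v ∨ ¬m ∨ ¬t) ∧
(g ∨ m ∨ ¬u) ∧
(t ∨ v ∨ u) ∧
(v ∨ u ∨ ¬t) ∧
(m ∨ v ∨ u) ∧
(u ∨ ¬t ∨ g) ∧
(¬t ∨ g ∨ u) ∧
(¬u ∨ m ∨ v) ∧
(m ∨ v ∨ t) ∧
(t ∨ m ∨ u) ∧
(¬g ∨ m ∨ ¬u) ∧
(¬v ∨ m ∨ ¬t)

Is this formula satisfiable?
Yes

Yes, the formula is satisfiable.

One satisfying assignment is: m=True, v=False, u=True, g=False, t=True

Verification: With this assignment, all 15 clauses evaluate to true.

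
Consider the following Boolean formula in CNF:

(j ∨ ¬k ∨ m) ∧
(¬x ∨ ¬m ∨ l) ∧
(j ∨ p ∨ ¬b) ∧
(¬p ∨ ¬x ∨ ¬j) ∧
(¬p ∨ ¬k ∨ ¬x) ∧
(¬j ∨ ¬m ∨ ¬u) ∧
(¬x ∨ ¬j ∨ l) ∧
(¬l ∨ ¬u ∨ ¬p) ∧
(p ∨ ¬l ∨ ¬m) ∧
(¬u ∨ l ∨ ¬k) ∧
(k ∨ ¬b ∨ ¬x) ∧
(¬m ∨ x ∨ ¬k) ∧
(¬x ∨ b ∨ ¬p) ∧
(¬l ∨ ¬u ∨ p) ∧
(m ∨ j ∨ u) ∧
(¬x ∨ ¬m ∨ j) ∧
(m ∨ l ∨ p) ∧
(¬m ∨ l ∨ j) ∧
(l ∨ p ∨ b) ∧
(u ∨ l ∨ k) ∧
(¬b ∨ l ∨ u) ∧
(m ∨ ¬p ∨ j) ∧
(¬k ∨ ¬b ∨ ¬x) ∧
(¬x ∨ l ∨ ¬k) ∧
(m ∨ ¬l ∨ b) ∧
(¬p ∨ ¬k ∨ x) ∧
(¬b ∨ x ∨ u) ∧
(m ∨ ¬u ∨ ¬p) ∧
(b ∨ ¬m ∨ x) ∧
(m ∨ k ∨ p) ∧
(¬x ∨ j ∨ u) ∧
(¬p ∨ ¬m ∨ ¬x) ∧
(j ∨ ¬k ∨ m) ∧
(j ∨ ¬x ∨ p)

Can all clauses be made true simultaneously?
No

No, the formula is not satisfiable.

No assignment of truth values to the variables can make all 34 clauses true simultaneously.

The formula is UNSAT (unsatisfiable).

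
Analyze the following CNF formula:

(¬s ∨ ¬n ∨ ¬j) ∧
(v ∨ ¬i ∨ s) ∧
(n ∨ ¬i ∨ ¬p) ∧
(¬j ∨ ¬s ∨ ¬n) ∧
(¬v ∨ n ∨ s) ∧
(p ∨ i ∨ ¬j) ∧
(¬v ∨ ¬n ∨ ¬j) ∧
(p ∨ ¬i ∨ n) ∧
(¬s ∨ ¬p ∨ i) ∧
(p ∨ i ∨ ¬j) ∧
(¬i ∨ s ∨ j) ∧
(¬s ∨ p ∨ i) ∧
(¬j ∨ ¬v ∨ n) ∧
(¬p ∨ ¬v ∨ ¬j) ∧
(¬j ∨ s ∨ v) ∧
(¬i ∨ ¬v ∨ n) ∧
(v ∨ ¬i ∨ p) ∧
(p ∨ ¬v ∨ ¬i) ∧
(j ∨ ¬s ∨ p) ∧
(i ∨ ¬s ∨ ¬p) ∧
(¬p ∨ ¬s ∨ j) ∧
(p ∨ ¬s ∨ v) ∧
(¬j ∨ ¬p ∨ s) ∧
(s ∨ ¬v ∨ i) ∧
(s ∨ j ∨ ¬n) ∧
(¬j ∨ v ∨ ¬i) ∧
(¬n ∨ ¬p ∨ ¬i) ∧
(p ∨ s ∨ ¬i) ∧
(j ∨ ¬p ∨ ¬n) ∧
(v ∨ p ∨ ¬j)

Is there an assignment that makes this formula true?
Yes

Yes, the formula is satisfiable.

One satisfying assignment is: i=False, s=False, j=False, v=False, p=False, n=False

Verification: With this assignment, all 30 clauses evaluate to true.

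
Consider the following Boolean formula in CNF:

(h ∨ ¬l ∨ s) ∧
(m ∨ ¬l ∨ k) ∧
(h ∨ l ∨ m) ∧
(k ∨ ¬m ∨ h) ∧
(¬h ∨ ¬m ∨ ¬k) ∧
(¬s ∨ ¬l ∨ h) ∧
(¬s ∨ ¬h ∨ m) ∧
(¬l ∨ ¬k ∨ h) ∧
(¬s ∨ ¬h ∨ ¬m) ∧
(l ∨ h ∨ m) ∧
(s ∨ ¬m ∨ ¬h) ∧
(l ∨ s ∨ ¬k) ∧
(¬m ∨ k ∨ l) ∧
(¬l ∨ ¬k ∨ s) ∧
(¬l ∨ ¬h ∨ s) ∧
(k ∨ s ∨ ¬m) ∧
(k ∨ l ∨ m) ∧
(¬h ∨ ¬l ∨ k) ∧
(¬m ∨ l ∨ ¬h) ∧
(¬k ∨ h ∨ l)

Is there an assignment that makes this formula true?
No

No, the formula is not satisfiable.

No assignment of truth values to the variables can make all 20 clauses true simultaneously.

The formula is UNSAT (unsatisfiable).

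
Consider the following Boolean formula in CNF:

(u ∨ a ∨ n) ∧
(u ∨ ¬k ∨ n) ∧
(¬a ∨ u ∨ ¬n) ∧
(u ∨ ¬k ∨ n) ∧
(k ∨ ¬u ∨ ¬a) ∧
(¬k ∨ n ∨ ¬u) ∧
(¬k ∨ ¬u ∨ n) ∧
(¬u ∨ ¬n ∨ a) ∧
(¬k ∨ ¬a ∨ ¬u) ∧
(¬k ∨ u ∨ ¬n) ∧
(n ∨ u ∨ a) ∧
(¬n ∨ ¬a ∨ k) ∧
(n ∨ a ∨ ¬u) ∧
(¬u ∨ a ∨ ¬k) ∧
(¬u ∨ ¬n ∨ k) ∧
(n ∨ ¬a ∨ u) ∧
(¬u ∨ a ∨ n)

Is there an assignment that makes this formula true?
Yes

Yes, the formula is satisfiable.

One satisfying assignment is: k=False, a=False, u=False, n=True

Verification: With this assignment, all 17 clauses evaluate to true.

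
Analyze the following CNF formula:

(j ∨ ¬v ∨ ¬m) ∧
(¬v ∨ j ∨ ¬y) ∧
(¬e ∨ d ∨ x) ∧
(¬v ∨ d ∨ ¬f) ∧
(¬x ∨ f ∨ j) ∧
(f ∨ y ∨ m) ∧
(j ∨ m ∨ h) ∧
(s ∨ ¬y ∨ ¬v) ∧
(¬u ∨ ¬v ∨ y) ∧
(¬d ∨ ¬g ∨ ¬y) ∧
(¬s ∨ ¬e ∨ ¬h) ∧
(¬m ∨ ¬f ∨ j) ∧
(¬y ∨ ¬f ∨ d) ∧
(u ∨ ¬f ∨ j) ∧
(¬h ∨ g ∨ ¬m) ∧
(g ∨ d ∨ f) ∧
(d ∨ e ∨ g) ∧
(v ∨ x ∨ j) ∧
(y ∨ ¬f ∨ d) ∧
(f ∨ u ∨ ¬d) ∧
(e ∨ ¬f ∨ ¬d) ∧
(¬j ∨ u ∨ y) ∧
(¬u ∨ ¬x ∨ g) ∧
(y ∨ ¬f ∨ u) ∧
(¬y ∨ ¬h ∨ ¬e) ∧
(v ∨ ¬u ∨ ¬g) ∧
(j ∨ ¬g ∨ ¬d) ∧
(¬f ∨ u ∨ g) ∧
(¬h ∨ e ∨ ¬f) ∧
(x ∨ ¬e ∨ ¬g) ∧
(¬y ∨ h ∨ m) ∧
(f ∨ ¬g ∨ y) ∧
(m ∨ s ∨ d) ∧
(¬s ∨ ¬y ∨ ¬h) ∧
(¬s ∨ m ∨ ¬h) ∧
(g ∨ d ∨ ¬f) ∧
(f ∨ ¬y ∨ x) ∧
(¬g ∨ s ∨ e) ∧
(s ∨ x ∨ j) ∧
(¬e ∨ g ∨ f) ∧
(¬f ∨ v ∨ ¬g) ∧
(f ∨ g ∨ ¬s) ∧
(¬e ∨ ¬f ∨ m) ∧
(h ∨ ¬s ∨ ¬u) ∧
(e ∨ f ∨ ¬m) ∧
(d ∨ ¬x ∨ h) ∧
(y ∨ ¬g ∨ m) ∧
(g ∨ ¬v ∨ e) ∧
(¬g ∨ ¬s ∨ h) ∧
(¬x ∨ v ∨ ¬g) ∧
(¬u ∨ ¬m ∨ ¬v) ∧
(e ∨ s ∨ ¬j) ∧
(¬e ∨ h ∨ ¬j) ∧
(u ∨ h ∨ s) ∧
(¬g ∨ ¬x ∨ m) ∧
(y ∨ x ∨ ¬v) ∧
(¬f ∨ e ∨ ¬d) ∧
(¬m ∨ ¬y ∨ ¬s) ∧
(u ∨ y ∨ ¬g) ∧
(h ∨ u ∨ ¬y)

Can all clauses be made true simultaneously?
No

No, the formula is not satisfiable.

No assignment of truth values to the variables can make all 60 clauses true simultaneously.

The formula is UNSAT (unsatisfiable).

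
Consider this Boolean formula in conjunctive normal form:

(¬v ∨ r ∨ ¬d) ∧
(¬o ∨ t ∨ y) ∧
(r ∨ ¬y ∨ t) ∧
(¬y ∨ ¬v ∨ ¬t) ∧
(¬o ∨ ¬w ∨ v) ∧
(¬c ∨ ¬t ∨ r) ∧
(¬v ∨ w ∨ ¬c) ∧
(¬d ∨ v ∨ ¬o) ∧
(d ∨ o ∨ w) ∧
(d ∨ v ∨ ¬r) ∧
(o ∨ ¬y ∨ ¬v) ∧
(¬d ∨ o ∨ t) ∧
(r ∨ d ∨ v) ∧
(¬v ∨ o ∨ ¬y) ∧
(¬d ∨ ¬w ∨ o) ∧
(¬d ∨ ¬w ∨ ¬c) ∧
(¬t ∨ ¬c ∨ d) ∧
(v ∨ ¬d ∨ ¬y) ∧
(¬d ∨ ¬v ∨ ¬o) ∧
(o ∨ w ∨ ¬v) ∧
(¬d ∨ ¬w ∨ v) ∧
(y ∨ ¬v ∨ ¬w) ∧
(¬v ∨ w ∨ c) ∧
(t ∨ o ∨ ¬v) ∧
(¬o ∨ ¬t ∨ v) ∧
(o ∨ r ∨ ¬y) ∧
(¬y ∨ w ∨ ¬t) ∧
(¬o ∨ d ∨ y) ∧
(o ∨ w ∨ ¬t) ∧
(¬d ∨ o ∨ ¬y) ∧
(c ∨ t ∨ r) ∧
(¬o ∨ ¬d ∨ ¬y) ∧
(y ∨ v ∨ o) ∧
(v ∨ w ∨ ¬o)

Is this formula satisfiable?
Yes

Yes, the formula is satisfiable.

One satisfying assignment is: w=True, y=True, v=True, d=False, o=True, r=True, t=False, c=False

Verification: With this assignment, all 34 clauses evaluate to true.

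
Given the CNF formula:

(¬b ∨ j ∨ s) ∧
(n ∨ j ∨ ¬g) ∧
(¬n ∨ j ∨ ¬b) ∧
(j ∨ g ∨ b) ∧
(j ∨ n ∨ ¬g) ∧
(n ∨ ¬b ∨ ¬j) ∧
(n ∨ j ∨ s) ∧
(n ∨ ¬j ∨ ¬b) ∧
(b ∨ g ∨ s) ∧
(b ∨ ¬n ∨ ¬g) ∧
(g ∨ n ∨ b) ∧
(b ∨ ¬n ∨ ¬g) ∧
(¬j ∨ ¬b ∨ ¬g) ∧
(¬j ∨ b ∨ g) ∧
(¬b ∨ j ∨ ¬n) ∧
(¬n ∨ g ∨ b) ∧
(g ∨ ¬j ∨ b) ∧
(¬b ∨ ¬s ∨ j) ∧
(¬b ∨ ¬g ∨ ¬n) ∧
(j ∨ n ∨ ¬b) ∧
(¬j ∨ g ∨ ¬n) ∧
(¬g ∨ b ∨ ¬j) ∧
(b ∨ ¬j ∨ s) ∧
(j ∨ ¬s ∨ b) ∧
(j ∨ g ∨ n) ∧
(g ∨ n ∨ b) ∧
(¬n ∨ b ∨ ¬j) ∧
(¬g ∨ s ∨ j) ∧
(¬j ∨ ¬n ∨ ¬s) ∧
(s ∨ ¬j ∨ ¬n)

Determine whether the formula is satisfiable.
No

No, the formula is not satisfiable.

No assignment of truth values to the variables can make all 30 clauses true simultaneously.

The formula is UNSAT (unsatisfiable).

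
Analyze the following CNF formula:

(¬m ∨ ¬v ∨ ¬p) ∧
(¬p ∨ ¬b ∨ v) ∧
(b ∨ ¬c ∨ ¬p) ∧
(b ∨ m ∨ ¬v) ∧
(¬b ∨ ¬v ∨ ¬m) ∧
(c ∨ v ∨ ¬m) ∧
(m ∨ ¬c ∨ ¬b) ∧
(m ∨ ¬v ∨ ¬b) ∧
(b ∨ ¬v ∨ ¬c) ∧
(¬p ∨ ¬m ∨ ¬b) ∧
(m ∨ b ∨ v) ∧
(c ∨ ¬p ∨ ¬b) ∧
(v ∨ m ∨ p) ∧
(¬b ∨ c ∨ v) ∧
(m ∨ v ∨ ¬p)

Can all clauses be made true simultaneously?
Yes

Yes, the formula is satisfiable.

One satisfying assignment is: c=False, p=False, v=True, b=False, m=True

Verification: With this assignment, all 15 clauses evaluate to true.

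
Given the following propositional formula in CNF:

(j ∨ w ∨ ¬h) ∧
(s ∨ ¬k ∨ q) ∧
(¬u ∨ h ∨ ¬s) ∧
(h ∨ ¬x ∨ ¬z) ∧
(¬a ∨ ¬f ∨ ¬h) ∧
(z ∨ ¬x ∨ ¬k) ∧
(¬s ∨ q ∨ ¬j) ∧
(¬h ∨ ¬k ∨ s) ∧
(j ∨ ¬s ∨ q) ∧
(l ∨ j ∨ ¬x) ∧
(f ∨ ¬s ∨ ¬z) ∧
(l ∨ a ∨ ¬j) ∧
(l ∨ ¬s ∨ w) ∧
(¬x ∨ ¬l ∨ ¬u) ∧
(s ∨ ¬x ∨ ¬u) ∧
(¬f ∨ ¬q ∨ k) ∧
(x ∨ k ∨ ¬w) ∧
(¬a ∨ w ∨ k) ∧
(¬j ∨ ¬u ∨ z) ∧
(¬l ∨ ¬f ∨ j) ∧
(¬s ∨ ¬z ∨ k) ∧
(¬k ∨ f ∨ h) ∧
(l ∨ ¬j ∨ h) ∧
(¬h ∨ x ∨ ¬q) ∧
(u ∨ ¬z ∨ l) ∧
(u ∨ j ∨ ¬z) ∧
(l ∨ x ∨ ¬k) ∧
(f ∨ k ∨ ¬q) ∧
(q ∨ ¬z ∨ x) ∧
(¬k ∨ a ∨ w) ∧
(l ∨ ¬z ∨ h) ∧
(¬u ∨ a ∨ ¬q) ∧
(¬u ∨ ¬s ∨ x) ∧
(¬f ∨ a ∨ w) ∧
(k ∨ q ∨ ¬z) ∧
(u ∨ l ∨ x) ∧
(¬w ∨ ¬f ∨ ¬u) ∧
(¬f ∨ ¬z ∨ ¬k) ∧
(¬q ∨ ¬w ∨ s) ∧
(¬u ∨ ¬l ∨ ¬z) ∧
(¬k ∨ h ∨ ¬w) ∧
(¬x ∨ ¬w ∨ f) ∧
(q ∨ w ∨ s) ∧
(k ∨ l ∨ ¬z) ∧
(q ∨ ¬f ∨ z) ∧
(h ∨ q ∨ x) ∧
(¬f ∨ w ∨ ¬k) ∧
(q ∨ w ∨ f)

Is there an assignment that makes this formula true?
No

No, the formula is not satisfiable.

No assignment of truth values to the variables can make all 48 clauses true simultaneously.

The formula is UNSAT (unsatisfiable).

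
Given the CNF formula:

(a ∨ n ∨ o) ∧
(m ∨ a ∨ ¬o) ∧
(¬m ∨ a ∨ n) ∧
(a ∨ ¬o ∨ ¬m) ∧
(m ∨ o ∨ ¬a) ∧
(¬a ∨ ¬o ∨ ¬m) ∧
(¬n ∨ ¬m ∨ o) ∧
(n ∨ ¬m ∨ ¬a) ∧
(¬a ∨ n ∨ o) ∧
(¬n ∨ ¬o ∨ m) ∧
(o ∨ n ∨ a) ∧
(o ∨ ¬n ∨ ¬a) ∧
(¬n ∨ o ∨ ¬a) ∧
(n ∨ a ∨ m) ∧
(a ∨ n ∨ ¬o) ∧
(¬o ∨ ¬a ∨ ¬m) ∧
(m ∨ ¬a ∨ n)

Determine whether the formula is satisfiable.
Yes

Yes, the formula is satisfiable.

One satisfying assignment is: m=False, n=True, a=False, o=False

Verification: With this assignment, all 17 clauses evaluate to true.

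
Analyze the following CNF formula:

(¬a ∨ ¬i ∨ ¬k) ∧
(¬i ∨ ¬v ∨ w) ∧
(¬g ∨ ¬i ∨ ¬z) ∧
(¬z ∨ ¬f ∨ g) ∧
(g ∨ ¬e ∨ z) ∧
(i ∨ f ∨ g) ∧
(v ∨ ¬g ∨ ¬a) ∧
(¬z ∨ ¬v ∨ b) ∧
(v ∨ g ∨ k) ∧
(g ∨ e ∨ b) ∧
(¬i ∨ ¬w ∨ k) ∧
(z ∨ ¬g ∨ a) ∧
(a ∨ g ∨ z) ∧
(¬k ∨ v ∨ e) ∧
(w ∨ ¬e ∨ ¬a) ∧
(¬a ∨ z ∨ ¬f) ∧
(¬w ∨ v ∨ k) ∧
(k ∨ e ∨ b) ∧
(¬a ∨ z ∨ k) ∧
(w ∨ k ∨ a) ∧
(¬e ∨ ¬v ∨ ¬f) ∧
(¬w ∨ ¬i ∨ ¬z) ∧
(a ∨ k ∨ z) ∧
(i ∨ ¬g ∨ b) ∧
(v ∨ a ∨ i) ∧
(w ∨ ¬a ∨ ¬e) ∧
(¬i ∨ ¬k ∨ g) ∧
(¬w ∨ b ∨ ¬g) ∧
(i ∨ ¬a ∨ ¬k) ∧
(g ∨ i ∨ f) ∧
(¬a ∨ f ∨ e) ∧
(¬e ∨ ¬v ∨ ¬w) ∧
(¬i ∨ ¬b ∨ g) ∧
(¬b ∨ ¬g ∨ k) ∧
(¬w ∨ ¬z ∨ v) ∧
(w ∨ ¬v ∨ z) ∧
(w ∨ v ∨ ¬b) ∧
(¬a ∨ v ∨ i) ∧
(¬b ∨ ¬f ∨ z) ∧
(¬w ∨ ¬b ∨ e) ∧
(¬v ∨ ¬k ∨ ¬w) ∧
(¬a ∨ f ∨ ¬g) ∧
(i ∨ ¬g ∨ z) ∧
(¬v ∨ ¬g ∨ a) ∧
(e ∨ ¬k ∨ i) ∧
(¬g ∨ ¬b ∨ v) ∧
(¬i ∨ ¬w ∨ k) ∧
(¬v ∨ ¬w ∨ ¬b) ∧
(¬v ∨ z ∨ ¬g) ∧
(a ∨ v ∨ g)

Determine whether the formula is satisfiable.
No

No, the formula is not satisfiable.

No assignment of truth values to the variables can make all 50 clauses true simultaneously.

The formula is UNSAT (unsatisfiable).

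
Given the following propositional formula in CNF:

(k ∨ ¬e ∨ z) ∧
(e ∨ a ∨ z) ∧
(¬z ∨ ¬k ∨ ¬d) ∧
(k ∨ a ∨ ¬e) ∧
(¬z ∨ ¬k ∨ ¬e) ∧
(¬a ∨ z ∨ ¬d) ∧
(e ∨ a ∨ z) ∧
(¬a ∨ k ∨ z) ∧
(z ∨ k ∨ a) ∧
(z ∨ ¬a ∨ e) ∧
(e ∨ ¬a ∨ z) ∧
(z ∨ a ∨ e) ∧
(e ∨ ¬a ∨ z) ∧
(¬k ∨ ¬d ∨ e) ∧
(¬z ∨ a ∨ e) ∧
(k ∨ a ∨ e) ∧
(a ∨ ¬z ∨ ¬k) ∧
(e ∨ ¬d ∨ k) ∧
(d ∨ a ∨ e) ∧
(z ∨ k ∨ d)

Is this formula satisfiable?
Yes

Yes, the formula is satisfiable.

One satisfying assignment is: d=False, k=False, e=False, a=True, z=True

Verification: With this assignment, all 20 clauses evaluate to true.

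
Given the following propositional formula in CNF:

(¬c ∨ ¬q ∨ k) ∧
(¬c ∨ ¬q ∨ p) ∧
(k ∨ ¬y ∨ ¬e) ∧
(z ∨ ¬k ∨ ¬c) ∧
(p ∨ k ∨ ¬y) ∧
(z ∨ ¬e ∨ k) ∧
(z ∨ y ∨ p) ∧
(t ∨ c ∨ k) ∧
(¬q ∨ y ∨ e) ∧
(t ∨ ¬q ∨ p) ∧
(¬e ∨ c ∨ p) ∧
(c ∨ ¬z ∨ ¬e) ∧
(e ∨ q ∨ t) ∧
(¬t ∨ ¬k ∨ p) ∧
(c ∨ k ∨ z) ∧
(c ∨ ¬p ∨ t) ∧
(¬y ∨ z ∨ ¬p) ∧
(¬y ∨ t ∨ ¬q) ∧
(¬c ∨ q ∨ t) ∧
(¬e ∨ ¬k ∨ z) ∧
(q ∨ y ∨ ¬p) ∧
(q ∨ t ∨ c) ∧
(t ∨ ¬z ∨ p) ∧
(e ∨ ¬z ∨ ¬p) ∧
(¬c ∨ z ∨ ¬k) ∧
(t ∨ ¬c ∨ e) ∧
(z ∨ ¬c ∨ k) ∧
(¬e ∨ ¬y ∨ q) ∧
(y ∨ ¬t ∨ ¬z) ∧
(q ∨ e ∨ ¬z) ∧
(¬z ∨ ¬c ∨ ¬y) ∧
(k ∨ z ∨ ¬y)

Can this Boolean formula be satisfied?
Yes

Yes, the formula is satisfiable.

One satisfying assignment is: y=False, k=True, p=True, c=True, z=True, q=True, e=True, t=False

Verification: With this assignment, all 32 clauses evaluate to true.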